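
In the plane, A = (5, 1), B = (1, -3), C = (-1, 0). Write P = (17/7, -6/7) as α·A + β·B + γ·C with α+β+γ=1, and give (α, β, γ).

Signed area of the reference triangle: [ABC] = ½·(5·(-3−0) + 1·(0−1) + (-1)·(1−(-3))) = ½·(-15 − 1 − 4) = -10.
[PBC] = ½·((17/7)·(-3−0) + 1·(0−(-6/7)) + (-1)·(-6/7−(-3))) = ½·(-51/7 + 6/7 − 15/7) = -30/7, so the A-coordinate is (-30/7)/(-10) = 3/7.
[APC] = ½·(5·(-6/7−0) + (17/7)·(0−1) + (-1)·(1−(-6/7))) = ½·(-30/7 − 17/7 − 13/7) = -30/7, so the B-coordinate is 3/7.
[ABP] = ½·(5·(-3−(-6/7)) + 1·(-6/7−1) + (17/7)·(1−(-3))) = ½·(-75/7 − 13/7 + 68/7) = -10/7, so the C-coordinate is 1/7.

(3/7, 3/7, 1/7)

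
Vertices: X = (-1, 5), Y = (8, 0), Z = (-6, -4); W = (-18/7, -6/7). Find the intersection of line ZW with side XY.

(2, 10/3)

Barycentric coordinates of W with respect to XYZ: (2/7, 1/7, 4/7).
On side XY the Z-coordinate is zero; dropping W's Z-weight 4/7 and renormalizing the remaining 2/7 : 1/7 gives weights 2/3, 1/3 on X, Y.
V = (2/3)·(-1, 5) + (1/3)·(8, 0) = (2, 10/3).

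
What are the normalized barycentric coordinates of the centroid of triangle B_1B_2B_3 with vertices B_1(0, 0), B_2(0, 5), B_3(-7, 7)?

The centroid is the average of the vertices, so each weight is 1/3.

(1/3, 1/3, 1/3)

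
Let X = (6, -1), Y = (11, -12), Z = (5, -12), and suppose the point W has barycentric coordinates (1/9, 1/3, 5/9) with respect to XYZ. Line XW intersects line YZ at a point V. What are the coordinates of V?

(29/4, -12)

Line XW meets YZ where the X-coordinate vanishes; zeroing W's X-weight and renormalizing leaves Y, Z-weights 1/3 : 5/9 → (3/8, 5/8).
So V = (3/8)·Y + (5/8)·Z = (29/4, -12).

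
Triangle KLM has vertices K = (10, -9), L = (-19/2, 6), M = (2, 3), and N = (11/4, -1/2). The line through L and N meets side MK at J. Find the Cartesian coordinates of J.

(26/5, -9/5)

Barycentric coordinates of N with respect to KLM: (1/3, 1/6, 1/2).
On side MK the L-coordinate is zero; dropping N's L-weight 1/6 and renormalizing the remaining 1/2 : 1/3 gives weights 3/5, 2/5 on M, K.
J = (3/5)·(2, 3) + (2/5)·(10, -9) = (26/5, -9/5).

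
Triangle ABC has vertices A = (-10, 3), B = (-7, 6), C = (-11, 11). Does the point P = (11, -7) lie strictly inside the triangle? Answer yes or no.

Barycentric coordinates of P: (-38/27, 158/27, -31/9).
The three coordinates are negative, positive, negative; a point is interior exactly when all three are positive.

no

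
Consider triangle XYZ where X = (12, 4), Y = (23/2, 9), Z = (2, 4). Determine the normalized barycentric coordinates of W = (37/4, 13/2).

(1/4, 1/2, 1/4)

Signed area of the reference triangle: [XYZ] = ½·(12·(9−4) + (23/2)·(4−4) + 2·(4−9)) = ½·(60 + 0 − 10) = 25.
[WYZ] = ½·((37/4)·(9−4) + (23/2)·(4−(13/2)) + 2·(13/2−9)) = ½·(185/4 − 115/4 − 5) = 25/4, so the X-coordinate is (25/4)/25 = 1/4.
[XWZ] = ½·(12·(13/2−4) + (37/4)·(4−4) + 2·(4−(13/2))) = ½·(30 + 0 − 5) = 25/2, so the Y-coordinate is 1/2.
[XYW] = ½·(12·(9−(13/2)) + (23/2)·(13/2−4) + (37/4)·(4−9)) = ½·(30 + 115/4 − 185/4) = 25/4, so the Z-coordinate is 1/4.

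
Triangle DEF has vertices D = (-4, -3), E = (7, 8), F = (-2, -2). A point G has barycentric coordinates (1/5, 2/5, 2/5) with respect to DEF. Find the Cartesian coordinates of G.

(6/5, 9/5)

G = (1/5)·D + (2/5)·E + (2/5)·F.
x-coordinate: (1/5)·(-4) + (2/5)·7 + (2/5)·(-2) = 6/5.
y-coordinate: (1/5)·(-3) + (2/5)·8 + (2/5)·(-2) = 9/5.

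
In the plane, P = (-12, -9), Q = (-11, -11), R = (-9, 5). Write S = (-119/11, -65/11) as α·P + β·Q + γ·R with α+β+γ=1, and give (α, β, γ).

Signed area of the reference triangle: [PQR] = ½·((-12)·(-11−5) + (-11)·(5−(-9)) + (-9)·(-9−(-11))) = ½·(192 − 154 − 18) = 10.
[SQR] = ½·((-119/11)·(-11−5) + (-11)·(5−(-65/11)) + (-9)·(-65/11−(-11))) = ½·(1904/11 − 120 − 504/11) = 40/11, so the P-coordinate is (40/11)/10 = 4/11.
[PSR] = ½·((-12)·(-65/11−5) + (-119/11)·(5−(-9)) + (-9)·(-9−(-65/11))) = ½·(1440/11 − 1666/11 + 306/11) = 40/11, so the Q-coordinate is 4/11.
[PQS] = ½·((-12)·(-11−(-65/11)) + (-11)·(-65/11−(-9)) + (-119/11)·(-9−(-11))) = ½·(672/11 − 34 − 238/11) = 30/11, so the R-coordinate is 3/11.
Check: 4/11 + 4/11 + 3/11 = 1.

(4/11, 4/11, 3/11)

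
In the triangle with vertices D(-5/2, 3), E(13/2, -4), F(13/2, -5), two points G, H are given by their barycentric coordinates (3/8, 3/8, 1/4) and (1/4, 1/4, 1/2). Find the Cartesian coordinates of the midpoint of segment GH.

(59/16, -35/16)

Barycentric coordinates of the midpoint are the average: (5/16, 5/16, 3/8).
Converting: (5/16)·D + (5/16)·E + (3/8)·F = (59/16, -35/16).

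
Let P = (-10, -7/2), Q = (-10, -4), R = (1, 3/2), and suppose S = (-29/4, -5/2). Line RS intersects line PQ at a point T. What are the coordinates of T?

(-10, -23/6)

Barycentric coordinates of S with respect to PQR: (1/4, 1/2, 1/4).
On side PQ the R-coordinate is zero; dropping S's R-weight 1/4 and renormalizing the remaining 1/4 : 1/2 gives weights 1/3, 2/3 on P, Q.
T = (1/3)·(-10, -7/2) + (2/3)·(-10, -4) = (-10, -23/6).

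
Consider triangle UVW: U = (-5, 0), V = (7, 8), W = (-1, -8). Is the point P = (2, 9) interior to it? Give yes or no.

Barycentric coordinates of P: (11/16, 23/32, -13/32).
The three coordinates are positive, positive, negative; a point is interior exactly when all three are positive.

no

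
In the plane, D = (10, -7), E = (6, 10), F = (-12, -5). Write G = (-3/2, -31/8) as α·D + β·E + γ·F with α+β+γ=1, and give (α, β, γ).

Signed area of the reference triangle: [DEF] = ½·(10·(10−(-5)) + 6·(-5−(-7)) + (-12)·(-7−10)) = ½·(150 + 12 + 204) = 183.
[GEF] = ½·((-3/2)·(10−(-5)) + 6·(-5−(-31/8)) + (-12)·(-31/8−10)) = ½·(-45/2 − 27/4 + 333/2) = 549/8, so the D-coordinate is (549/8)/183 = 3/8.
[DGF] = ½·(10·(-31/8−(-5)) + (-3/2)·(-5−(-7)) + (-12)·(-7−(-31/8))) = ½·(45/4 − 3 + 75/2) = 183/8, so the E-coordinate is 1/8.
[DEG] = ½·(10·(10−(-31/8)) + 6·(-31/8−(-7)) + (-3/2)·(-7−10)) = ½·(555/4 + 75/4 + 51/2) = 183/2, so the F-coordinate is 1/2.

(3/8, 1/8, 1/2)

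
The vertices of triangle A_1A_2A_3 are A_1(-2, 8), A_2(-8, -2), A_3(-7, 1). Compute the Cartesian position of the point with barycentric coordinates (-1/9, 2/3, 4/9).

(-74/9, -16/9)

P = (-1/9)·A_1 + (2/3)·A_2 + (4/9)·A_3.
x-coordinate: (-1/9)·(-2) + (2/3)·(-8) + (4/9)·(-7) = -74/9.
y-coordinate: (-1/9)·8 + (2/3)·(-2) + (4/9)·1 = -16/9.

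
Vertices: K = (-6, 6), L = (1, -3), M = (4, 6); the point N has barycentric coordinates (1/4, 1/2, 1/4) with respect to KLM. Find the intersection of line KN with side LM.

Line KN meets LM where the K-coordinate vanishes; zeroing N's K-weight and renormalizing leaves L, M-weights 1/2 : 1/4 → (2/3, 1/3).
So J = (2/3)·L + (1/3)·M = (2, 0).

(2, 0)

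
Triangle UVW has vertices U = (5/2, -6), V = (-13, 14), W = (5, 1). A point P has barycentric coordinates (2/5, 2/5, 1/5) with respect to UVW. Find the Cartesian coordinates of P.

P = (2/5)·U + (2/5)·V + (1/5)·W.
x-coordinate: (2/5)·(5/2) + (2/5)·(-13) + (1/5)·5 = -16/5.
y-coordinate: (2/5)·(-6) + (2/5)·14 + (1/5)·1 = 17/5.

(-16/5, 17/5)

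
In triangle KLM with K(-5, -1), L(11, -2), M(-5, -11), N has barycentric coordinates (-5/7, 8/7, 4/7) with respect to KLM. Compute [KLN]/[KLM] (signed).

4/7

The signed ratio [KLN]/[KLM] equals the barycentric coordinate of N at vertex M, which is 4/7.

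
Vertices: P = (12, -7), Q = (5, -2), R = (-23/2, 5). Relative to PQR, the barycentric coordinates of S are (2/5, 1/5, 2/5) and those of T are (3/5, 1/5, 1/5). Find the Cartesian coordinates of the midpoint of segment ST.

Barycentric coordinates of the midpoint are the average: (1/2, 1/5, 3/10).
Converting: (1/2)·P + (1/5)·Q + (3/10)·R = (71/20, -12/5).

(71/20, -12/5)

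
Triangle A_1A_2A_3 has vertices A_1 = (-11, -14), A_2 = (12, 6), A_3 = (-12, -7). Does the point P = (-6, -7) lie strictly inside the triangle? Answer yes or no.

Barycentric coordinates of P: (78/181, 42/181, 61/181).
The three coordinates are positive, positive, positive; a point is interior exactly when all three are positive.

yes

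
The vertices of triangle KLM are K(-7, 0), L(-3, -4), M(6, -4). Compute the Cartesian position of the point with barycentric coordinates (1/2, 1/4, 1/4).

N = (1/2)·K + (1/4)·L + (1/4)·M.
x-coordinate: (1/2)·(-7) + (1/4)·(-3) + (1/4)·6 = -11/4.
y-coordinate: (1/2)·0 + (1/4)·(-4) + (1/4)·(-4) = -2.

(-11/4, -2)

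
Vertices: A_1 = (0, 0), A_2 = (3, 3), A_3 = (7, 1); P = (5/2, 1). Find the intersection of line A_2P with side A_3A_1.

Barycentric coordinates of P with respect to A_1A_2A_3: (1/2, 1/4, 1/4).
On side A_3A_1 the A_2-coordinate is zero; dropping P's A_2-weight 1/4 and renormalizing the remaining 1/4 : 1/2 gives weights 1/3, 2/3 on A_3, A_1.
Q = (1/3)·(7, 1) + (2/3)·(0, 0) = (7/3, 1/3).

(7/3, 1/3)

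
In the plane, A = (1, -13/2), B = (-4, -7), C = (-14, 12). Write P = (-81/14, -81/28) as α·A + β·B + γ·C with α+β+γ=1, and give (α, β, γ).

Signed area of the reference triangle: [ABC] = ½·(1·(-7−12) + (-4)·(12−(-13/2)) + (-14)·(-13/2−(-7))) = ½·(-19 − 74 − 7) = -50.
[PBC] = ½·((-81/14)·(-7−12) + (-4)·(12−(-81/28)) + (-14)·(-81/28−(-7))) = ½·(1539/14 − 417/7 − 115/2) = -25/7, so the A-coordinate is (-25/7)/(-50) = 1/14.
[APC] = ½·(1·(-81/28−12) + (-81/14)·(12−(-13/2)) + (-14)·(-13/2−(-81/28))) = ½·(-417/28 − 2997/28 + 101/2) = -250/7, so the B-coordinate is 5/7.
[ABP] = ½·(1·(-7−(-81/28)) + (-4)·(-81/28−(-13/2)) + (-81/14)·(-13/2−(-7))) = ½·(-115/28 − 101/7 − 81/28) = -75/7, so the C-coordinate is 3/14.
Check: 1/14 + 5/7 + 3/14 = 1.

(1/14, 5/7, 3/14)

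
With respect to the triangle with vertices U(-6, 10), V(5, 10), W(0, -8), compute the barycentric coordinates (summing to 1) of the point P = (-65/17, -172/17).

(5/17, -7/17, 19/17)

Signed area of the reference triangle: [UVW] = ½·((-6)·(10−(-8)) + 5·(-8−10) + 0·(10−10)) = ½·(-108 − 90 + 0) = -99.
[PVW] = ½·((-65/17)·(10−(-8)) + 5·(-8−(-172/17)) + 0·(-172/17−10)) = ½·(-1170/17 + 180/17 + 0) = -495/17, so the U-coordinate is (-495/17)/(-99) = 5/17.
[UPW] = ½·((-6)·(-172/17−(-8)) + (-65/17)·(-8−10) + 0·(10−(-172/17))) = ½·(216/17 + 1170/17 + 0) = 693/17, so the V-coordinate is -7/17.
[UVP] = ½·((-6)·(10−(-172/17)) + 5·(-172/17−10) + (-65/17)·(10−10)) = ½·(-2052/17 − 1710/17 + 0) = -1881/17, so the W-coordinate is 19/17.
Check: 5/17 − 7/17 + 19/17 = 1.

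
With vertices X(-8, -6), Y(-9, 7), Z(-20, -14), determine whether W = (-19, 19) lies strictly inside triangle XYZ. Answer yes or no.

Barycentric coordinates of W: (-171/82, 97/41, 59/82).
The three coordinates are negative, positive, positive; a point is interior exactly when all three are positive.

no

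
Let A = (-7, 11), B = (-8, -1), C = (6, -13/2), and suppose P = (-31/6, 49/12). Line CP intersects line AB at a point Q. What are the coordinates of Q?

Barycentric coordinates of P with respect to ABC: (1/2, 1/3, 1/6).
On side AB the C-coordinate is zero; dropping P's C-weight 1/6 and renormalizing the remaining 1/2 : 1/3 gives weights 3/5, 2/5 on A, B.
Q = (3/5)·(-7, 11) + (2/5)·(-8, -1) = (-37/5, 31/5).

(-37/5, 31/5)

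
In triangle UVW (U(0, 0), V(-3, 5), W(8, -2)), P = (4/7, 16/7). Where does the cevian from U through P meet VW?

Barycentric coordinates of P with respect to UVW: (1/7, 4/7, 2/7).
On side VW the U-coordinate is zero; dropping P's U-weight 1/7 and renormalizing the remaining 4/7 : 2/7 gives weights 2/3, 1/3 on V, W.
Q = (2/3)·(-3, 5) + (1/3)·(8, -2) = (2/3, 8/3).

(2/3, 8/3)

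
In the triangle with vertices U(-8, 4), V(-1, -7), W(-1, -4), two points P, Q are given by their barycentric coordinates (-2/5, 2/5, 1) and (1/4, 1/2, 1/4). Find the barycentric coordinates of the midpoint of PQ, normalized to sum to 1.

Since both coordinate triples sum to 1, the midpoint's barycentrics are the componentwise average.
(-2/5+1/4)/2 = -3/40; similarly 9/20 and 5/8.

(-3/40, 9/20, 5/8)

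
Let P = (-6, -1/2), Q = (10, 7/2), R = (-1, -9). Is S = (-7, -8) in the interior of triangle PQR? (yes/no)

no

Barycentric coordinates of S: (43/78, -23/78, 29/39).
The three coordinates are positive, negative, positive; a point is interior exactly when all three are positive.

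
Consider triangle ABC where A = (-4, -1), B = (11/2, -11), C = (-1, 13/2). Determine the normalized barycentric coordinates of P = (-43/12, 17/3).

Signed area of the reference triangle: [ABC] = ½·((-4)·(-11−(13/2)) + (11/2)·(13/2−(-1)) + (-1)·(-1−(-11))) = ½·(70 + 165/4 − 10) = 405/8.
[PBC] = ½·((-43/12)·(-11−(13/2)) + (11/2)·(13/2−(17/3)) + (-1)·(17/3−(-11))) = ½·(1505/24 + 55/12 − 50/3) = 405/16, so the A-coordinate is (405/16)/(405/8) = 1/2.
[APC] = ½·((-4)·(17/3−(13/2)) + (-43/12)·(13/2−(-1)) + (-1)·(-1−(17/3))) = ½·(10/3 − 215/8 + 20/3) = -135/16, so the B-coordinate is -1/6.
[ABP] = ½·((-4)·(-11−(17/3)) + (11/2)·(17/3−(-1)) + (-43/12)·(-1−(-11))) = ½·(200/3 + 110/3 − 215/6) = 135/4, so the C-coordinate is 2/3.
Check: 1/2 − 1/6 + 2/3 = 1.

(1/2, -1/6, 2/3)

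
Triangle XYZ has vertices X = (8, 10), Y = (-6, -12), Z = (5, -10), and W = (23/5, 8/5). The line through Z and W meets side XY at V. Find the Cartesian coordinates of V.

(9/2, 9/2)

Barycentric coordinates of W with respect to XYZ: (3/5, 1/5, 1/5).
On side XY the Z-coordinate is zero; dropping W's Z-weight 1/5 and renormalizing the remaining 3/5 : 1/5 gives weights 3/4, 1/4 on X, Y.
V = (3/4)·(8, 10) + (1/4)·(-6, -12) = (9/2, 9/2).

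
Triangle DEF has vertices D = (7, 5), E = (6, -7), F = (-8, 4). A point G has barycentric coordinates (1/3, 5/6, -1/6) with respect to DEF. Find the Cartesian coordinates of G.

G = (1/3)·D + (5/6)·E + (-1/6)·F.
x-coordinate: (1/3)·7 + (5/6)·6 + (-1/6)·(-8) = 26/3.
y-coordinate: (1/3)·5 + (5/6)·(-7) + (-1/6)·4 = -29/6.

(26/3, -29/6)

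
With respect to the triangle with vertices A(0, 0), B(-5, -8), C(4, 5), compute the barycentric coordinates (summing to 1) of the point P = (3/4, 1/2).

Signed area of the reference triangle: [ABC] = ½·(0·(-8−5) + (-5)·(5−0) + 4·(0−(-8))) = ½·(0 − 25 + 32) = 7/2.
[PBC] = ½·((3/4)·(-8−5) + (-5)·(5−(1/2)) + 4·(1/2−(-8))) = ½·(-39/4 − 45/2 + 34) = 7/8, so the A-coordinate is (7/8)/(7/2) = 1/4.
[APC] = ½·(0·(1/2−5) + (3/4)·(5−0) + 4·(0−(1/2))) = ½·(0 + 15/4 − 2) = 7/8, so the B-coordinate is 1/4.
[ABP] = ½·(0·(-8−(1/2)) + (-5)·(1/2−0) + (3/4)·(0−(-8))) = ½·(0 − 5/2 + 6) = 7/4, so the C-coordinate is 1/2.
Check: 1/4 + 1/4 + 1/2 = 1.

(1/4, 1/4, 1/2)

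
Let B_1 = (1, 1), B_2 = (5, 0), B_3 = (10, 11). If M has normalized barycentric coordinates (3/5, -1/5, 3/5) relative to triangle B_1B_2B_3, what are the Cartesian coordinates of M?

(28/5, 36/5)

M = (3/5)·B_1 + (-1/5)·B_2 + (3/5)·B_3.
x-coordinate: (3/5)·1 + (-1/5)·5 + (3/5)·10 = 28/5.
y-coordinate: (3/5)·1 + (-1/5)·0 + (3/5)·11 = 36/5.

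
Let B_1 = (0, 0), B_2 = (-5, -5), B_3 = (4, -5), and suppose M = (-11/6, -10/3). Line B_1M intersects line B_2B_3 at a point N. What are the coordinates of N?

Barycentric coordinates of M with respect to B_1B_2B_3: (1/3, 1/2, 1/6).
On side B_2B_3 the B_1-coordinate is zero; dropping M's B_1-weight 1/3 and renormalizing the remaining 1/2 : 1/6 gives weights 3/4, 1/4 on B_2, B_3.
N = (3/4)·(-5, -5) + (1/4)·(4, -5) = (-11/4, -5).

(-11/4, -5)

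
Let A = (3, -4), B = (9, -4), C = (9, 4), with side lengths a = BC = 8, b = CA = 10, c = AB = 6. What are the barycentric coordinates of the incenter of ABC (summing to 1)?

The incenter has barycentric coordinates proportional to the opposite side lengths: (8 : 10 : 6).
Normalizing by 8+10+6 = 24 gives (1/3, 5/12, 1/4).

(1/3, 5/12, 1/4)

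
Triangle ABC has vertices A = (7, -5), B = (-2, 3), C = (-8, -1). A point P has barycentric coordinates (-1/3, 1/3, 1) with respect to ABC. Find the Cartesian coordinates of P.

P = (-1/3)·A + (1/3)·B + 1·C.
x-coordinate: (-1/3)·7 + (1/3)·(-2) + 1·(-8) = -11.
y-coordinate: (-1/3)·(-5) + (1/3)·3 + 1·(-1) = 5/3.

(-11, 5/3)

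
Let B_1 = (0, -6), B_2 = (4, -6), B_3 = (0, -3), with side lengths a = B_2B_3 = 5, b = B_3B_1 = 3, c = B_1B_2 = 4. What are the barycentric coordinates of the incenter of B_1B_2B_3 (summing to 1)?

The incenter has barycentric coordinates proportional to the opposite side lengths: (5 : 3 : 4).
Normalizing by 5+3+4 = 12 gives (5/12, 1/4, 1/3).

(5/12, 1/4, 1/3)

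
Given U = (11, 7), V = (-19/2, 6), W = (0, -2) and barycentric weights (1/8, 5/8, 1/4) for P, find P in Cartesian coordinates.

(-73/16, 33/8)

P = (1/8)·U + (5/8)·V + (1/4)·W.
x-coordinate: (1/8)·11 + (5/8)·(-19/2) + (1/4)·0 = -73/16.
y-coordinate: (1/8)·7 + (5/8)·6 + (1/4)·(-2) = 33/8.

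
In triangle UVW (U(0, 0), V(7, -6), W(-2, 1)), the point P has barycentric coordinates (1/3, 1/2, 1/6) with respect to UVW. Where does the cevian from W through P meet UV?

Line WP meets UV where the W-coordinate vanishes; zeroing P's W-weight and renormalizing leaves U, V-weights 1/3 : 1/2 → (2/5, 3/5).
So Q = (2/5)·U + (3/5)·V = (21/5, -18/5).

(21/5, -18/5)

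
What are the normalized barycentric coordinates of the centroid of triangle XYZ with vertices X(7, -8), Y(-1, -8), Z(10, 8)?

The centroid is the average of the vertices, so each weight is 1/3.

(1/3, 1/3, 1/3)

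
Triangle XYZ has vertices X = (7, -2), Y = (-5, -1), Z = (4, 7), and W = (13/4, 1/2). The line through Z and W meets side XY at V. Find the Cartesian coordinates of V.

Barycentric coordinates of W with respect to XYZ: (1/2, 1/4, 1/4).
On side XY the Z-coordinate is zero; dropping W's Z-weight 1/4 and renormalizing the remaining 1/2 : 1/4 gives weights 2/3, 1/3 on X, Y.
V = (2/3)·(7, -2) + (1/3)·(-5, -1) = (3, -5/3).

(3, -5/3)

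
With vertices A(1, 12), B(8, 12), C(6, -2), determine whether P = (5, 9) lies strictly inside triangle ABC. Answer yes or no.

yes

Barycentric coordinates of P: (18/49, 41/98, 3/14).
The three coordinates are positive, positive, positive; a point is interior exactly when all three are positive.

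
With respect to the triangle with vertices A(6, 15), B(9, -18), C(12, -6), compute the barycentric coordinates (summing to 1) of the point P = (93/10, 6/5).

Signed area of the reference triangle: [ABC] = ½·(6·(-18−(-6)) + 9·(-6−15) + 12·(15−(-18))) = ½·(-72 − 189 + 396) = 135/2.
[PBC] = ½·((93/10)·(-18−(-6)) + 9·(-6−(6/5)) + 12·(6/5−(-18))) = ½·(-558/5 − 324/5 + 1152/5) = 27, so the A-coordinate is 27/(135/2) = 2/5.
[APC] = ½·(6·(6/5−(-6)) + (93/10)·(-6−15) + 12·(15−(6/5))) = ½·(216/5 − 1953/10 + 828/5) = 27/4, so the B-coordinate is 1/10.
[ABP] = ½·(6·(-18−(6/5)) + 9·(6/5−15) + (93/10)·(15−(-18))) = ½·(-576/5 − 621/5 + 3069/10) = 135/4, so the C-coordinate is 1/2.

(2/5, 1/10, 1/2)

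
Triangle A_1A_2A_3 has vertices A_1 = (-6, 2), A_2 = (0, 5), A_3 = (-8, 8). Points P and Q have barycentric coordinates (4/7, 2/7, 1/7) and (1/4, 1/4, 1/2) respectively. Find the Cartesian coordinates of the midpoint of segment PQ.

(-141/28, 265/56)

Barycentric coordinates of the midpoint are the average: (23/56, 15/56, 9/28).
Converting: (23/56)·A_1 + (15/56)·A_2 + (9/28)·A_3 = (-141/28, 265/56).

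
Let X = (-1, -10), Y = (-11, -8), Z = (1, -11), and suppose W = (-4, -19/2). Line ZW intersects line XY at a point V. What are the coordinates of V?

(-5, -46/5)

Barycentric coordinates of W with respect to XYZ: (1/2, 1/3, 1/6).
On side XY the Z-coordinate is zero; dropping W's Z-weight 1/6 and renormalizing the remaining 1/2 : 1/3 gives weights 3/5, 2/5 on X, Y.
V = (3/5)·(-1, -10) + (2/5)·(-11, -8) = (-5, -46/5).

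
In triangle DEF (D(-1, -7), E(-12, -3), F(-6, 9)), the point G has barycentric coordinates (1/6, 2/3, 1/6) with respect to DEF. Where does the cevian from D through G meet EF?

(-54/5, -3/5)

Line DG meets EF where the D-coordinate vanishes; zeroing G's D-weight and renormalizing leaves E, F-weights 2/3 : 1/6 → (4/5, 1/5).
So H = (4/5)·E + (1/5)·F = (-54/5, -3/5).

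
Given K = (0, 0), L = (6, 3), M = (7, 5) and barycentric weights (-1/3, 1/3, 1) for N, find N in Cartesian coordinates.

(9, 6)

N = (-1/3)·K + (1/3)·L + 1·M.
x-coordinate: (-1/3)·0 + (1/3)·6 + 1·7 = 9.
y-coordinate: (-1/3)·0 + (1/3)·3 + 1·5 = 6.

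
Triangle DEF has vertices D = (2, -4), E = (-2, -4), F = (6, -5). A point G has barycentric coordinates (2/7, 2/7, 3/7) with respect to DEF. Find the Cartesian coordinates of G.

G = (2/7)·D + (2/7)·E + (3/7)·F.
x-coordinate: (2/7)·2 + (2/7)·(-2) + (3/7)·6 = 18/7.
y-coordinate: (2/7)·(-4) + (2/7)·(-4) + (3/7)·(-5) = -31/7.

(18/7, -31/7)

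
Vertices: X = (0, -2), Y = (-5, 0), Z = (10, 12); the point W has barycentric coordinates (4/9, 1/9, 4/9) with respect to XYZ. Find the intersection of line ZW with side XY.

Line ZW meets XY where the Z-coordinate vanishes; zeroing W's Z-weight and renormalizing leaves X, Y-weights 4/9 : 1/9 → (4/5, 1/5).
So V = (4/5)·X + (1/5)·Y = (-1, -8/5).

(-1, -8/5)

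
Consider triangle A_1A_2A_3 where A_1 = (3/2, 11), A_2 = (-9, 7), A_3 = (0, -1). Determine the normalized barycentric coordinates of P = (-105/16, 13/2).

Signed area of the reference triangle: [A_1A_2A_3] = ½·((3/2)·(7−(-1)) + (-9)·(-1−11) + 0·(11−7)) = ½·(12 + 108 + 0) = 60.
[PA_2A_3] = ½·((-105/16)·(7−(-1)) + (-9)·(-1−(13/2)) + 0·(13/2−7)) = ½·(-105/2 + 135/2 + 0) = 15/2, so the A_1-coordinate is (15/2)/60 = 1/8.
[A_1PA_3] = ½·((3/2)·(13/2−(-1)) + (-105/16)·(-1−11) + 0·(11−(13/2))) = ½·(45/4 + 315/4 + 0) = 45, so the A_2-coordinate is 3/4.
[A_1A_2P] = ½·((3/2)·(7−(13/2)) + (-9)·(13/2−11) + (-105/16)·(11−7)) = ½·(3/4 + 81/2 − 105/4) = 15/2, so the A_3-coordinate is 1/8.

(1/8, 3/4, 1/8)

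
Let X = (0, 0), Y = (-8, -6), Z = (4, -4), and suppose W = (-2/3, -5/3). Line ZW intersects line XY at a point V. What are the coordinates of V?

(-8/5, -6/5)

Barycentric coordinates of W with respect to XYZ: (2/3, 1/6, 1/6).
On side XY the Z-coordinate is zero; dropping W's Z-weight 1/6 and renormalizing the remaining 2/3 : 1/6 gives weights 4/5, 1/5 on X, Y.
V = (4/5)·(0, 0) + (1/5)·(-8, -6) = (-8/5, -6/5).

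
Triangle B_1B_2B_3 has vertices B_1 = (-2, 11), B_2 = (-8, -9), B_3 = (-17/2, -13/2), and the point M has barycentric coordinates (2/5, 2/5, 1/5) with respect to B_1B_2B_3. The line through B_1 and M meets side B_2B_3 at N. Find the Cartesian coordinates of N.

(-49/6, -49/6)

Line B_1M meets B_2B_3 where the B_1-coordinate vanishes; zeroing M's B_1-weight and renormalizing leaves B_2, B_3-weights 2/5 : 1/5 → (2/3, 1/3).
So N = (2/3)·B_2 + (1/3)·B_3 = (-49/6, -49/6).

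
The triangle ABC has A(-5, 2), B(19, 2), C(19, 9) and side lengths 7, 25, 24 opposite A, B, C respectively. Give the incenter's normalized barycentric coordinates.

(1/8, 25/56, 3/7)

The incenter has barycentric coordinates proportional to the opposite side lengths: (7 : 25 : 24).
Normalizing by 7+25+24 = 56 gives (1/8, 25/56, 3/7).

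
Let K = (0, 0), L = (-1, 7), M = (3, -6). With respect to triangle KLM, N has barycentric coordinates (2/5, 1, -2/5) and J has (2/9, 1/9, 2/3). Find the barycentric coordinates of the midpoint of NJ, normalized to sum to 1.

Since both coordinate triples sum to 1, the midpoint's barycentrics are the componentwise average.
(2/5+2/9)/2 = 14/45; similarly 5/9 and 2/15.

(14/45, 5/9, 2/15)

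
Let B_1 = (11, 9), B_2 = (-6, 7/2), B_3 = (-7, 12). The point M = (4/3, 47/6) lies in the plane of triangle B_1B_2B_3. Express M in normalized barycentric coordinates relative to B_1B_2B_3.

Signed area of the reference triangle: [B_1B_2B_3] = ½·(11·(7/2−12) + (-6)·(12−9) + (-7)·(9−(7/2))) = ½·(-187/2 − 18 − 77/2) = -75.
[MB_2B_3] = ½·((4/3)·(7/2−12) + (-6)·(12−(47/6)) + (-7)·(47/6−(7/2))) = ½·(-34/3 − 25 − 91/3) = -100/3, so the B_1-coordinate is (-100/3)/(-75) = 4/9.
[B_1MB_3] = ½·(11·(47/6−12) + (4/3)·(12−9) + (-7)·(9−(47/6))) = ½·(-275/6 + 4 − 49/6) = -25, so the B_2-coordinate is 1/3.
[B_1B_2M] = ½·(11·(7/2−(47/6)) + (-6)·(47/6−9) + (4/3)·(9−(7/2))) = ½·(-143/3 + 7 + 22/3) = -50/3, so the B_3-coordinate is 2/9.
Check: 4/9 + 1/3 + 2/9 = 1.

(4/9, 1/3, 2/9)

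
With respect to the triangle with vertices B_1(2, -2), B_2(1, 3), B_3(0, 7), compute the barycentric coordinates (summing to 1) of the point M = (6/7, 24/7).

(1/7, 4/7, 2/7)

Signed area of the reference triangle: [B_1B_2B_3] = ½·(2·(3−7) + 1·(7−(-2)) + 0·(-2−3)) = ½·(-8 + 9 + 0) = 1/2.
[MB_2B_3] = ½·((6/7)·(3−7) + 1·(7−(24/7)) + 0·(24/7−3)) = ½·(-24/7 + 25/7 + 0) = 1/14, so the B_1-coordinate is (1/14)/(1/2) = 1/7.
[B_1MB_3] = ½·(2·(24/7−7) + (6/7)·(7−(-2)) + 0·(-2−(24/7))) = ½·(-50/7 + 54/7 + 0) = 2/7, so the B_2-coordinate is 4/7.
[B_1B_2M] = ½·(2·(3−(24/7)) + 1·(24/7−(-2)) + (6/7)·(-2−3)) = ½·(-6/7 + 38/7 − 30/7) = 1/7, so the B_3-coordinate is 2/7.
Check: 1/7 + 4/7 + 2/7 = 1.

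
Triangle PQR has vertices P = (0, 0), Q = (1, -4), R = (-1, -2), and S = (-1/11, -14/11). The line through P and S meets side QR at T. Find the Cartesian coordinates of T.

(-1/5, -14/5)

Barycentric coordinates of S with respect to PQR: (6/11, 2/11, 3/11).
On side QR the P-coordinate is zero; dropping S's P-weight 6/11 and renormalizing the remaining 2/11 : 3/11 gives weights 2/5, 3/5 on Q, R.
T = (2/5)·(1, -4) + (3/5)·(-1, -2) = (-1/5, -14/5).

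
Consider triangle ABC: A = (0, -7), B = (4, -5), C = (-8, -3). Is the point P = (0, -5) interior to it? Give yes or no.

Barycentric coordinates of P: (1/4, 1/2, 1/4).
The three coordinates are positive, positive, positive; a point is interior exactly when all three are positive.

yes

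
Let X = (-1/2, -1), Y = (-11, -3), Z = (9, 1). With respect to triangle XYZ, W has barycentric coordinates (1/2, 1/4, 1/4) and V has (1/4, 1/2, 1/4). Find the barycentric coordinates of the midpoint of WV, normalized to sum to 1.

Since both coordinate triples sum to 1, the midpoint's barycentrics are the componentwise average.
(1/2+1/4)/2 = 3/8; similarly 3/8 and 1/4.

(3/8, 3/8, 1/4)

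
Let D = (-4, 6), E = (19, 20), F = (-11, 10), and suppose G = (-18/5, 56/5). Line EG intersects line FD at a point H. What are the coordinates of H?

Barycentric coordinates of G with respect to DEF: (1/5, 1/5, 3/5).
On side FD the E-coordinate is zero; dropping G's E-weight 1/5 and renormalizing the remaining 3/5 : 1/5 gives weights 3/4, 1/4 on F, D.
H = (3/4)·(-11, 10) + (1/4)·(-4, 6) = (-37/4, 9).

(-37/4, 9)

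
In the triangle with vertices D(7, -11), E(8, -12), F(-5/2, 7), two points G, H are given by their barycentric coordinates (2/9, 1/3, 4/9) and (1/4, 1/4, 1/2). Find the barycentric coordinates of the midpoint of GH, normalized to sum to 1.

(17/72, 7/24, 17/36)

Since both coordinate triples sum to 1, the midpoint's barycentrics are the componentwise average.
(2/9+1/4)/2 = 17/72; similarly 7/24 and 17/36.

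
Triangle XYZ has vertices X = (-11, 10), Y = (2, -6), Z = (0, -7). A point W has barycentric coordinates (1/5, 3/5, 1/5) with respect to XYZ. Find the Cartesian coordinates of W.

(-1, -3)

W = (1/5)·X + (3/5)·Y + (1/5)·Z.
x-coordinate: (1/5)·(-11) + (3/5)·2 + (1/5)·0 = -1.
y-coordinate: (1/5)·10 + (3/5)·(-6) + (1/5)·(-7) = -3.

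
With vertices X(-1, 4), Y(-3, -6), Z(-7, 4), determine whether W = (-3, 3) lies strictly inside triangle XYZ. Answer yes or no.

Barycentric coordinates of W: (3/5, 1/10, 3/10).
The three coordinates are positive, positive, positive; a point is interior exactly when all three are positive.

yes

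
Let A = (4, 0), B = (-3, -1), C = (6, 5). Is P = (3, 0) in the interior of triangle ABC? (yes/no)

Barycentric coordinates of P: (9/11, 5/33, 1/33).
The three coordinates are positive, positive, positive; a point is interior exactly when all three are positive.

yes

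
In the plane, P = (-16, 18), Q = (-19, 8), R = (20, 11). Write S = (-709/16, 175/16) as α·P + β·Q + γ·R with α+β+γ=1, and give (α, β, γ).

Signed area of the reference triangle: [PQR] = ½·((-16)·(8−11) + (-19)·(11−18) + 20·(18−8)) = ½·(48 + 133 + 200) = 381/2.
[SQR] = ½·((-709/16)·(8−11) + (-19)·(11−(175/16)) + 20·(175/16−8)) = ½·(2127/16 − 19/16 + 235/4) = 381/4, so the P-coordinate is (381/4)/(381/2) = 1/2.
[PSR] = ½·((-16)·(175/16−11) + (-709/16)·(11−18) + 20·(18−(175/16))) = ½·(1 + 4963/16 + 565/4) = 7239/32, so the Q-coordinate is 19/16.
[PQS] = ½·((-16)·(8−(175/16)) + (-19)·(175/16−18) + (-709/16)·(18−8)) = ½·(47 + 2147/16 − 3545/8) = -4191/32, so the R-coordinate is -11/16.

(1/2, 19/16, -11/16)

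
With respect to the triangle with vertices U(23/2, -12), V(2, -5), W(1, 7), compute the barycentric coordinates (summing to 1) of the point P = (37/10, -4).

(1/5, 3/5, 1/5)

Signed area of the reference triangle: [UVW] = ½·((23/2)·(-5−7) + 2·(7−(-12)) + 1·(-12−(-5))) = ½·(-138 + 38 − 7) = -107/2.
[PVW] = ½·((37/10)·(-5−7) + 2·(7−(-4)) + 1·(-4−(-5))) = ½·(-222/5 + 22 + 1) = -107/10, so the U-coordinate is (-107/10)/(-107/2) = 1/5.
[UPW] = ½·((23/2)·(-4−7) + (37/10)·(7−(-12)) + 1·(-12−(-4))) = ½·(-253/2 + 703/10 − 8) = -321/10, so the V-coordinate is 3/5.
[UVP] = ½·((23/2)·(-5−(-4)) + 2·(-4−(-12)) + (37/10)·(-12−(-5))) = ½·(-23/2 + 16 − 259/10) = -107/10, so the W-coordinate is 1/5.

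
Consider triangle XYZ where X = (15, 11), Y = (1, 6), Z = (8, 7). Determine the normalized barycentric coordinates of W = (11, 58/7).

Signed area of the reference triangle: [XYZ] = ½·(15·(6−7) + 1·(7−11) + 8·(11−6)) = ½·(-15 − 4 + 40) = 21/2.
[WYZ] = ½·(11·(6−7) + 1·(7−(58/7)) + 8·(58/7−6)) = ½·(-11 − 9/7 + 128/7) = 3, so the X-coordinate is 3/(21/2) = 2/7.
[XWZ] = ½·(15·(58/7−7) + 11·(7−11) + 8·(11−(58/7))) = ½·(135/7 − 44 + 152/7) = -3/2, so the Y-coordinate is -1/7.
[XYW] = ½·(15·(6−(58/7)) + 1·(58/7−11) + 11·(11−6)) = ½·(-240/7 − 19/7 + 55) = 9, so the Z-coordinate is 6/7.

(2/7, -1/7, 6/7)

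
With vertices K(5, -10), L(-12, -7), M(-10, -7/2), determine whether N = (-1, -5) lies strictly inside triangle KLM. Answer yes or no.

no

Barycentric coordinates of N: (69/131, -72/131, 134/131).
The three coordinates are positive, negative, positive; a point is interior exactly when all three are positive.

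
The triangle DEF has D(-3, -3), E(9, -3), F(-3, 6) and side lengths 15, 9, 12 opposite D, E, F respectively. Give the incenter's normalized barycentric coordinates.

(5/12, 1/4, 1/3)

The incenter has barycentric coordinates proportional to the opposite side lengths: (15 : 9 : 12).
Normalizing by 15+9+12 = 36 gives (5/12, 1/4, 1/3).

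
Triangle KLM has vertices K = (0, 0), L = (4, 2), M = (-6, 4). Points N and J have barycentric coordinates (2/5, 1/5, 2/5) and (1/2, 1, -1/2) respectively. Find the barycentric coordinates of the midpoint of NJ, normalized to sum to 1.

Since both coordinate triples sum to 1, the midpoint's barycentrics are the componentwise average.
(2/5+1/2)/2 = 9/20; similarly 3/5 and -1/20.

(9/20, 3/5, -1/20)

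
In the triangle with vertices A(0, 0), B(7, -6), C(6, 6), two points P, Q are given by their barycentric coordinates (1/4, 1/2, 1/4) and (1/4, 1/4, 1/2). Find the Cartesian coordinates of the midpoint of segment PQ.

(39/8, 0)

Barycentric coordinates of the midpoint are the average: (1/4, 3/8, 3/8).
Converting: (1/4)·A + (3/8)·B + (3/8)·C = (39/8, 0).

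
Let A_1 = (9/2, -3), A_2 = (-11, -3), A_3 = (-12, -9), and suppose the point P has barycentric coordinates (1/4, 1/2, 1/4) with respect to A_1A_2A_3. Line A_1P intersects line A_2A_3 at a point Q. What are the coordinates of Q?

Line A_1P meets A_2A_3 where the A_1-coordinate vanishes; zeroing P's A_1-weight and renormalizing leaves A_2, A_3-weights 1/2 : 1/4 → (2/3, 1/3).
So Q = (2/3)·A_2 + (1/3)·A_3 = (-34/3, -5).

(-34/3, -5)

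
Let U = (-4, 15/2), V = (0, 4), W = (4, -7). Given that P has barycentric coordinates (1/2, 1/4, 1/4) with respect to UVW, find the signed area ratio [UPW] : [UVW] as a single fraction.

1/4

The signed ratio [UPW]/[UVW] equals the barycentric coordinate of P at vertex V, which is 1/4.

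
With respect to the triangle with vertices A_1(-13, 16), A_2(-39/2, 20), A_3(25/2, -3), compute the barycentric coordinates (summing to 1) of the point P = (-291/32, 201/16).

(1/16, 5/8, 5/16)

Signed area of the reference triangle: [A_1A_2A_3] = ½·((-13)·(20−(-3)) + (-39/2)·(-3−16) + (25/2)·(16−20)) = ½·(-299 + 741/2 − 50) = 43/4.
[PA_2A_3] = ½·((-291/32)·(20−(-3)) + (-39/2)·(-3−(201/16)) + (25/2)·(201/16−20)) = ½·(-6693/32 + 9711/32 − 2975/32) = 43/64, so the A_1-coordinate is (43/64)/(43/4) = 1/16.
[A_1PA_3] = ½·((-13)·(201/16−(-3)) + (-291/32)·(-3−16) + (25/2)·(16−(201/16))) = ½·(-3237/16 + 5529/32 + 1375/32) = 215/32, so the A_2-coordinate is 5/8.
[A_1A_2P] = ½·((-13)·(20−(201/16)) + (-39/2)·(201/16−16) + (-291/32)·(16−20)) = ½·(-1547/16 + 2145/32 + 291/8) = 215/64, so the A_3-coordinate is 5/16.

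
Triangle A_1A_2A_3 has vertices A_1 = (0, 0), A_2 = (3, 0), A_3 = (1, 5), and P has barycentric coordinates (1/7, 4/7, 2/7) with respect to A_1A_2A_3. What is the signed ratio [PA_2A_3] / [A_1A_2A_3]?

The signed ratio [PA_2A_3]/[A_1A_2A_3] equals the barycentric coordinate of P at vertex A_1, which is 1/7.

1/7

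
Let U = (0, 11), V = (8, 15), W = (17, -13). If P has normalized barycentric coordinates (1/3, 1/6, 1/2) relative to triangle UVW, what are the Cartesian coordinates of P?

(59/6, -1/3)

P = (1/3)·U + (1/6)·V + (1/2)·W.
x-coordinate: (1/3)·0 + (1/6)·8 + (1/2)·17 = 59/6.
y-coordinate: (1/3)·11 + (1/6)·15 + (1/2)·(-13) = -1/3.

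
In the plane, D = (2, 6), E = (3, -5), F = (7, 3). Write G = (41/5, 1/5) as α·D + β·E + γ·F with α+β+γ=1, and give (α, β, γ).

(-2/5, 1/5, 6/5)

Signed area of the reference triangle: [DEF] = ½·(2·(-5−3) + 3·(3−6) + 7·(6−(-5))) = ½·(-16 − 9 + 77) = 26.
[GEF] = ½·((41/5)·(-5−3) + 3·(3−(1/5)) + 7·(1/5−(-5))) = ½·(-328/5 + 42/5 + 182/5) = -52/5, so the D-coordinate is (-52/5)/26 = -2/5.
[DGF] = ½·(2·(1/5−3) + (41/5)·(3−6) + 7·(6−(1/5))) = ½·(-28/5 − 123/5 + 203/5) = 26/5, so the E-coordinate is 1/5.
[DEG] = ½·(2·(-5−(1/5)) + 3·(1/5−6) + (41/5)·(6−(-5))) = ½·(-52/5 − 87/5 + 451/5) = 156/5, so the F-coordinate is 6/5.
Check: -2/5 + 1/5 + 6/5 = 1.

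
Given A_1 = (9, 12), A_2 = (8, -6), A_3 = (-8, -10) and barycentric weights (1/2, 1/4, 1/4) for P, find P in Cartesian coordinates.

P = (1/2)·A_1 + (1/4)·A_2 + (1/4)·A_3.
x-coordinate: (1/2)·9 + (1/4)·8 + (1/4)·(-8) = 9/2.
y-coordinate: (1/2)·12 + (1/4)·(-6) + (1/4)·(-10) = 2.

(9/2, 2)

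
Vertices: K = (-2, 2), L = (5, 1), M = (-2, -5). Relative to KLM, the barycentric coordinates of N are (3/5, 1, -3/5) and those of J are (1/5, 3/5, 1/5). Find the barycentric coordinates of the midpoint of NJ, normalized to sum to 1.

(2/5, 4/5, -1/5)

Since both coordinate triples sum to 1, the midpoint's barycentrics are the componentwise average.
(3/5+1/5)/2 = 2/5; similarly 4/5 and -1/5.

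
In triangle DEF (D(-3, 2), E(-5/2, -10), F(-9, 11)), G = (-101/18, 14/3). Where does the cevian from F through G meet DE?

Barycentric coordinates of G with respect to DEF: (4/9, 1/9, 4/9).
On side DE the F-coordinate is zero; dropping G's F-weight 4/9 and renormalizing the remaining 4/9 : 1/9 gives weights 4/5, 1/5 on D, E.
H = (4/5)·(-3, 2) + (1/5)·(-5/2, -10) = (-29/10, -2/5).

(-29/10, -2/5)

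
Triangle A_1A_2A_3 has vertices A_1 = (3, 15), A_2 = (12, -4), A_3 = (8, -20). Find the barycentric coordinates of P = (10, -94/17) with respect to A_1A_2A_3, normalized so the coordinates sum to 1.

Signed area of the reference triangle: [A_1A_2A_3] = ½·(3·(-4−(-20)) + 12·(-20−15) + 8·(15−(-4))) = ½·(48 − 420 + 152) = -110.
[PA_2A_3] = ½·(10·(-4−(-20)) + 12·(-20−(-94/17)) + 8·(-94/17−(-4))) = ½·(160 − 2952/17 − 208/17) = -220/17, so the A_1-coordinate is (-220/17)/(-110) = 2/17.
[A_1PA_3] = ½·(3·(-94/17−(-20)) + 10·(-20−15) + 8·(15−(-94/17))) = ½·(738/17 − 350 + 2792/17) = -1210/17, so the A_2-coordinate is 11/17.
[A_1A_2P] = ½·(3·(-4−(-94/17)) + 12·(-94/17−15) + 10·(15−(-4))) = ½·(78/17 − 4188/17 + 190) = -440/17, so the A_3-coordinate is 4/17.

(2/17, 11/17, 4/17)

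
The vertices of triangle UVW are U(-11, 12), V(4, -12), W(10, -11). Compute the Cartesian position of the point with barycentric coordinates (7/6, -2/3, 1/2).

(-21/2, 33/2)

P = (7/6)·U + (-2/3)·V + (1/2)·W.
x-coordinate: (7/6)·(-11) + (-2/3)·4 + (1/2)·10 = -21/2.
y-coordinate: (7/6)·12 + (-2/3)·(-12) + (1/2)·(-11) = 33/2.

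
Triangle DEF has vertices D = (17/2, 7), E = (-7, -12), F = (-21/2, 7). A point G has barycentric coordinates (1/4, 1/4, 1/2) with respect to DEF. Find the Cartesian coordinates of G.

(-39/8, 9/4)

G = (1/4)·D + (1/4)·E + (1/2)·F.
x-coordinate: (1/4)·(17/2) + (1/4)·(-7) + (1/2)·(-21/2) = -39/8.
y-coordinate: (1/4)·7 + (1/4)·(-12) + (1/2)·7 = 9/4.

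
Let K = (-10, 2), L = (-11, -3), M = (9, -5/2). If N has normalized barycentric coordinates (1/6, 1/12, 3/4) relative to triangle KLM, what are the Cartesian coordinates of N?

N = (1/6)·K + (1/12)·L + (3/4)·M.
x-coordinate: (1/6)·(-10) + (1/12)·(-11) + (3/4)·9 = 25/6.
y-coordinate: (1/6)·2 + (1/12)·(-3) + (3/4)·(-5/2) = -43/24.

(25/6, -43/24)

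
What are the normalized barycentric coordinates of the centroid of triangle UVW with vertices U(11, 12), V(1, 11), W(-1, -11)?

(1/3, 1/3, 1/3)

The centroid is the average of the vertices, so each weight is 1/3.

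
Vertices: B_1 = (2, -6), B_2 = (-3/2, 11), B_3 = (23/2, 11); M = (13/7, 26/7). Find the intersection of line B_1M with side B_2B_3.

(7/4, 11)

Barycentric coordinates of M with respect to B_1B_2B_3: (3/7, 3/7, 1/7).
On side B_2B_3 the B_1-coordinate is zero; dropping M's B_1-weight 3/7 and renormalizing the remaining 3/7 : 1/7 gives weights 3/4, 1/4 on B_2, B_3.
N = (3/4)·(-3/2, 11) + (1/4)·(23/2, 11) = (7/4, 11).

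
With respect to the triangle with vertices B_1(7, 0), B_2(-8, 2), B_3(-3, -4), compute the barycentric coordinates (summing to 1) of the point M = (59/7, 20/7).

(9/7, 2/7, -4/7)

Signed area of the reference triangle: [B_1B_2B_3] = ½·(7·(2−(-4)) + (-8)·(-4−0) + (-3)·(0−2)) = ½·(42 + 32 + 6) = 40.
[MB_2B_3] = ½·((59/7)·(2−(-4)) + (-8)·(-4−(20/7)) + (-3)·(20/7−2)) = ½·(354/7 + 384/7 − 18/7) = 360/7, so the B_1-coordinate is (360/7)/40 = 9/7.
[B_1MB_3] = ½·(7·(20/7−(-4)) + (59/7)·(-4−0) + (-3)·(0−(20/7))) = ½·(48 − 236/7 + 60/7) = 80/7, so the B_2-coordinate is 2/7.
[B_1B_2M] = ½·(7·(2−(20/7)) + (-8)·(20/7−0) + (59/7)·(0−2)) = ½·(-6 − 160/7 − 118/7) = -160/7, so the B_3-coordinate is -4/7.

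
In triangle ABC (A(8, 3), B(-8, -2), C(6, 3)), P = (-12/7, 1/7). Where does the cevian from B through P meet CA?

Barycentric coordinates of P with respect to ABC: (1/7, 4/7, 2/7).
On side CA the B-coordinate is zero; dropping P's B-weight 4/7 and renormalizing the remaining 2/7 : 1/7 gives weights 2/3, 1/3 on C, A.
Q = (2/3)·(6, 3) + (1/3)·(8, 3) = (20/3, 3).

(20/3, 3)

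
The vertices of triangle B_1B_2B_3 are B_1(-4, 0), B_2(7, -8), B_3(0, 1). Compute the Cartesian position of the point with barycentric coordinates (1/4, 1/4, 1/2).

M = (1/4)·B_1 + (1/4)·B_2 + (1/2)·B_3.
x-coordinate: (1/4)·(-4) + (1/4)·7 + (1/2)·0 = 3/4.
y-coordinate: (1/4)·0 + (1/4)·(-8) + (1/2)·1 = -3/2.

(3/4, -3/2)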